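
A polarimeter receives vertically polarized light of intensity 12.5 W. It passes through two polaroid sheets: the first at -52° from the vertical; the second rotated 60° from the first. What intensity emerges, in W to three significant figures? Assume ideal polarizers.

I ≈ 1.18 W

I₁ = 12.5 W · cos²(52°) = 4.738 W.
I₂ = I₁ · cos²(60°) = 4.738 · 0.25 = 1.184 W.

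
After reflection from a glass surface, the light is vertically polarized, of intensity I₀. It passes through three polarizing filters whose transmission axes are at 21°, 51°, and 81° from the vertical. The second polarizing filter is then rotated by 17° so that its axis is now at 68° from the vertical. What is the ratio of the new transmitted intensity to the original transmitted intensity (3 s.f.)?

Before rotation:
I₁ = I₀ cos²(21° − 0°) = I₀ cos²(21°) = 0.8716 I₀.
I₂ = I₁ cos²(51° − 21°) = 0.8716 I₀ · cos²(30°) = 0.6537 I₀.
I₃ = I₂ cos²(81° − 51°) = 0.6537 I₀ · cos²(30°) = 0.4903 I₀.
After rotation:
I₁ = I₀ cos²(21° − 0°) = I₀ cos²(21°) = 0.8716 I₀.
I₂ = I₁ cos²(68° − 21°) = 0.8716 I₀ · cos²(47°) = 0.4054 I₀.
I₃ = I₂ cos²(81° − 68°) = 0.4054 I₀ · cos²(13°) = 0.3849 I₀.
Ratio = 0.3849 / 0.4903 = 0.785.

I_new/I_old ≈ 0.785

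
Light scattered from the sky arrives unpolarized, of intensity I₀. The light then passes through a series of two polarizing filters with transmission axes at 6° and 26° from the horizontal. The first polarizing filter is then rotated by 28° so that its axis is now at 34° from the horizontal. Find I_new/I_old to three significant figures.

Before rotation:
Unpolarized light through the first polarizer → I₁ = ½ I₀, now polarized at 6°.
I₂ = I₁ cos²(26° − 6°) = 0.5 I₀ · cos²(20°) = 0.4415 I₀.
After rotation:
Unpolarized light through the first polarizer → I₁ = ½ I₀, now polarized at 34°.
I₂ = I₁ cos²(26° − 34°) = 0.5 I₀ · cos²(8°) = 0.4903 I₀.
Ratio = 0.4903 / 0.4415 = 1.111.

I_new/I_old ≈ 1.11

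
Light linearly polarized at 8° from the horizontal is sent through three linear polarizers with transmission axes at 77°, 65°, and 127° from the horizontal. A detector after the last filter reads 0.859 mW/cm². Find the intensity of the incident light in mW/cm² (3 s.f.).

I₀ ≈ 31.7 mW/cm²

By Malus's law, I₁ = I₀ cos²(77° − 8°) = I₀ cos²(69°) = 0.1284 I₀.
I₂ = I₁ cos²(65° − 77°) = 0.1284 I₀ · cos²(12°) = 0.1229 I₀.
I₃ = I₂ cos²(127° − 65°) = 0.1229 I₀ · cos²(62°) = 0.02708 I₀.
So 0.859 mW/cm² = 0.02708 I₀, giving I₀ = 0.859/0.02708 = 31.72 mW/cm².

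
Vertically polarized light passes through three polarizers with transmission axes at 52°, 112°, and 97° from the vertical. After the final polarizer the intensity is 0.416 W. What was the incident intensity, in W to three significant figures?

I₀ ≈ 4.71 W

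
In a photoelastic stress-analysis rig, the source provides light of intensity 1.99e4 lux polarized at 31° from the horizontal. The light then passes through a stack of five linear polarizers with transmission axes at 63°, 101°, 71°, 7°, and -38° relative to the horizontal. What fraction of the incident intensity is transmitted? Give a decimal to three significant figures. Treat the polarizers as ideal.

I₁ = 1.99e4 lux · cos²(32°) = 1.431e+04 lux.
I₂ = I₁ · cos²(38°) = 1.431e+04 · 0.621 = 8887 lux.
I₃ = I₂ · cos²(30°) = 8887 · 0.75 = 6665 lux.
I₄ = I₃ · cos²(64°) = 6665 · 0.1922 = 1281 lux.
I₅ = I₄ · cos²(45°) = 1281 · 0.5 = 640.4 lux.
Transmitted fraction = 0.03218.

I/I₀ ≈ 0.0322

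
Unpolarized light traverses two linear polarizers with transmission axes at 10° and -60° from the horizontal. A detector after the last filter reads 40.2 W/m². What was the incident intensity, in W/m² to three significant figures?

I₀ ≈ 687 W/m²

Unpolarized light through the first polarizer → I₁ = ½ I₀, now polarized at 10°.
I₂ = I₁ cos²(-60° − 10°) = 0.5 I₀ · cos²(70°) = 0.05849 I₀.
So 40.2 W/m² = 0.05849 I₀, giving I₀ = 40.2/0.05849 = 687.3 W/m².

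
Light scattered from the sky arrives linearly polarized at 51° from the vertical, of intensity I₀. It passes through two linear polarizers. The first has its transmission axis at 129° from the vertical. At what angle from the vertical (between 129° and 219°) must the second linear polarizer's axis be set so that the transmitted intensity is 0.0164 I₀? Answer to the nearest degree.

By Malus's law, I₁ = I₀ cos²(129° − 51°) = I₀ cos²(78°) = 0.04323 I₀.
Need I₂/I₀ = 0.0164, so cos²(θ − 129°) = 0.0164 / 0.04323 = 0.3794.
θ − 129° = arccos(√0.3794) = 52.0°, giving θ ≈ 129 + 52.0 = 181.0°.

θ ≈ 181°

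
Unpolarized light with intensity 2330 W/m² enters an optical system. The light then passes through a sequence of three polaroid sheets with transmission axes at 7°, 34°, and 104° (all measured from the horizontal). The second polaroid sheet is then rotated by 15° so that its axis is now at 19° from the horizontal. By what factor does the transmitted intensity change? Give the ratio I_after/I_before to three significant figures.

Before rotation:
Unpolarized light through the first polarizer → I₁ = ½ I₀, now polarized at 7°.
I₂ = I₁ cos²(34° − 7°) = 0.5 I₀ · cos²(27°) = 0.3969 I₀.
I₃ = I₂ cos²(104° − 34°) = 0.3969 I₀ · cos²(70°) = 0.04643 I₀.
After rotation:
Unpolarized light through the first polarizer → I₁ = ½ I₀, now polarized at 7°.
I₂ = I₁ cos²(19° − 7°) = 0.5 I₀ · cos²(12°) = 0.4784 I₀.
I₃ = I₂ cos²(104° − 19°) = 0.4784 I₀ · cos²(85°) = 0.003634 I₀.
Ratio = 0.003634 / 0.04643 = 0.07826.

I_new/I_old ≈ 0.0783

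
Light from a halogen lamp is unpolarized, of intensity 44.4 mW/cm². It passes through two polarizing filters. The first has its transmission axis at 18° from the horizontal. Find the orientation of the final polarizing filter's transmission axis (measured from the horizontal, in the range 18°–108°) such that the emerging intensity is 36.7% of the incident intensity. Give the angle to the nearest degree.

Unpolarized light through the first polarizer → I₁ = ½ I₀, now polarized at 18°.
Need I₂/I₀ = 0.367, so cos²(θ − 18°) = 0.367 / 0.5 = 0.734.
θ − 18° = arccos(√0.734) = 31.0°, giving θ ≈ 18 + 31.0 = 49.0°.

θ ≈ 49°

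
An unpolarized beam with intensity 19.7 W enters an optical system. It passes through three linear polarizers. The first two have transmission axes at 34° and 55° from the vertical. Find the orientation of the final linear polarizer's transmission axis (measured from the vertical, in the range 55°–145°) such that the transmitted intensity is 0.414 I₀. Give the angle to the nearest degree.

θ ≈ 68°

Unpolarized light through the first polarizer → I₁ = ½ I₀, now polarized at 34°.
I₂ = I₁ cos²(55° − 34°) = 0.5 I₀ · cos²(21°) = 0.4358 I₀.
Need I₃/I₀ = 0.414, so cos²(θ − 55°) = 0.414 / 0.4358 = 0.95.
θ − 55° = arccos(√0.95) = 12.9°, giving θ ≈ 55 + 12.9 = 67.9°.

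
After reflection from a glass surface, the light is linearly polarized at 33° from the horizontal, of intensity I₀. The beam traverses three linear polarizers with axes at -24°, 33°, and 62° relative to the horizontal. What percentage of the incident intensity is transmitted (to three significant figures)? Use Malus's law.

By Malus's law, I₁ = I₀ cos²(-24° − 33°) = I₀ cos²(57°) = 0.2966 I₀.
I₂ = I₁ cos²(33° + 24°) = 0.2966 I₀ · cos²(57°) = 0.08799 I₀.
I₃ = I₂ cos²(62° − 33°) = 0.08799 I₀ · cos²(29°) = 0.06731 I₀.
That is 6.731% of the incident intensity.

≈ 6.73%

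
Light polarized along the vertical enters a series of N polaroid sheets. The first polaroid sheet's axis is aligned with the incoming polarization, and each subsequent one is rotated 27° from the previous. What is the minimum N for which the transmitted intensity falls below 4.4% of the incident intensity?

First polarizer is aligned with the polarization: full transmission.
Each further stage multiplies by cos²(27°) = 0.7939.
After N polarizers: T = 0.7939^(N−1). Require T < 0.044 ⇒ N−1 > ln(0.044)/ln(0.7939) = 13.53, so N−1 ≥ 14 and N = 15.
Check: N=15 gives T = 0.03951 < 0.044; N=14 gives T = 0.04976.

N = 15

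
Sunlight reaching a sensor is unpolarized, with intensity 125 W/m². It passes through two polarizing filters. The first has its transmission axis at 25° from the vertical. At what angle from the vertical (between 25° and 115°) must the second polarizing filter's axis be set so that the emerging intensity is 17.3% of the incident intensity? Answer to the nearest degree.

θ ≈ 79°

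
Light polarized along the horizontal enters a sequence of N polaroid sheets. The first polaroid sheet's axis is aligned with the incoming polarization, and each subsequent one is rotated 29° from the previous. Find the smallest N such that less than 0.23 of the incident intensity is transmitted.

First polarizer is aligned with the polarization: full transmission.
Each further stage multiplies by cos²(29°) = 0.765.
After N polarizers: T = 0.765^(N−1). Require T < 0.23 ⇒ N−1 > ln(0.23)/ln(0.765) = 5.49, so N−1 ≥ 6 and N = 7.
Check: N=7 gives T = 0.2004 < 0.23; N=6 gives T = 0.2619.

N = 7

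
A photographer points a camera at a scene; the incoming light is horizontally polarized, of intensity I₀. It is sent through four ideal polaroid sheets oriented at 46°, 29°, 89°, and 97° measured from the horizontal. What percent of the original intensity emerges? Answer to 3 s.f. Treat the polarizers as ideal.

≈ 10.8%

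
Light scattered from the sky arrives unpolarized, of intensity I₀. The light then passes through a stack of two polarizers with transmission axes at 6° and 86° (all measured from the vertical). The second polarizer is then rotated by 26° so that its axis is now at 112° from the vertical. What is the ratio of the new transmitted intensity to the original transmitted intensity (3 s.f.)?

I_new/I_old ≈ 2.52

Before rotation:
Unpolarized light through the first polarizer → I₁ = ½ I₀, now polarized at 6°.
I₂ = I₁ cos²(86° − 6°) = 0.5 I₀ · cos²(80°) = 0.01508 I₀.
After rotation:
Unpolarized light through the first polarizer → I₁ = ½ I₀, now polarized at 6°.
Angle between axes 1 and 2: 74°. I₂ = 0.5 I₀ · cos²(74°) = 0.03799 I₀.
Ratio = 0.03799 / 0.01508 = 2.52.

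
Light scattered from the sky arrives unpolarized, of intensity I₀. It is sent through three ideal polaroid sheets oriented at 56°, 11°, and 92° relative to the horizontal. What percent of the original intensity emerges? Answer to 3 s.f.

≈ 0.612%

Unpolarized light through the first polarizer → I₁ = ½ I₀, now polarized at 56°.
I₂ = I₁ cos²(11° − 56°) = 0.5 I₀ · cos²(45°) = 0.25 I₀.
I₃ = I₂ cos²(92° − 11°) = 0.25 I₀ · cos²(81°) = 0.006118 I₀.
That is 0.6118% of the incident intensity.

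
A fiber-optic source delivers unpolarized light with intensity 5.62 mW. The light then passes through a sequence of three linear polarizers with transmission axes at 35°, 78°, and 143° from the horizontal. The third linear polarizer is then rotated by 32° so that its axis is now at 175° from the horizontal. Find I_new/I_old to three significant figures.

I_new/I_old ≈ 0.0832

Before rotation:
Unpolarized light through the first polarizer → I₁ = ½ I₀, now polarized at 35°.
I₂ = I₁ cos²(78° − 35°) = 0.5 I₀ · cos²(43°) = 0.2674 I₀.
I₃ = I₂ cos²(143° − 78°) = 0.2674 I₀ · cos²(65°) = 0.04777 I₀.
After rotation:
Unpolarized light through the first polarizer → I₁ = ½ I₀, now polarized at 35°.
I₂ = I₁ cos²(78° − 35°) = 0.5 I₀ · cos²(43°) = 0.2674 I₀.
Angle between axes 2 and 3: 83°. I₃ = 0.2674 I₀ · cos²(83°) = 0.003972 I₀.
Ratio = 0.003972 / 0.04777 = 0.08316.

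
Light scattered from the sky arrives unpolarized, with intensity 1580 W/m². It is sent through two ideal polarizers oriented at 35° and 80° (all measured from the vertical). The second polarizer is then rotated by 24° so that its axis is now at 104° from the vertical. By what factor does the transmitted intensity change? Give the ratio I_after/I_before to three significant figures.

I_new/I_old ≈ 0.257

Before rotation:
Unpolarized light through the first polarizer → I₁ = ½ I₀, now polarized at 35°.
I₂ = I₁ cos²(80° − 35°) = 0.5 I₀ · cos²(45°) = 0.25 I₀.
After rotation:
Unpolarized light through the first polarizer → I₁ = ½ I₀, now polarized at 35°.
I₂ = I₁ cos²(104° − 35°) = 0.5 I₀ · cos²(69°) = 0.06421 I₀.
Ratio = 0.06421 / 0.25 = 0.2569.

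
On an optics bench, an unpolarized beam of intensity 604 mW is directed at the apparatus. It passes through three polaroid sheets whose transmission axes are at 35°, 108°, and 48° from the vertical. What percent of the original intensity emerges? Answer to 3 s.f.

≈ 1.07%

Unpolarized light through the first polarizer → I₁ = 604 mW/2 = 302 mW, polarized at 35°.
I₂ = I₁ · cos²(73°) = 302 · 0.08548 = 25.82 mW.
I₃ = I₂ · cos²(60°) = 25.82 · 0.25 = 6.454 mW.
That is 1.069% of the incident intensity.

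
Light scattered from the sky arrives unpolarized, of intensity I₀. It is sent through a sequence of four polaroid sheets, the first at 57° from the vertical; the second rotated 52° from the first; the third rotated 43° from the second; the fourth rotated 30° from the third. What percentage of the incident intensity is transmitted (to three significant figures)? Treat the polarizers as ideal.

≈ 7.60%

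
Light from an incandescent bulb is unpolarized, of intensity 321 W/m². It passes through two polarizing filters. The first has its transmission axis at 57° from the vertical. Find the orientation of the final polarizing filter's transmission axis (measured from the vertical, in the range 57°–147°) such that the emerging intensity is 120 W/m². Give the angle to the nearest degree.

θ ≈ 87°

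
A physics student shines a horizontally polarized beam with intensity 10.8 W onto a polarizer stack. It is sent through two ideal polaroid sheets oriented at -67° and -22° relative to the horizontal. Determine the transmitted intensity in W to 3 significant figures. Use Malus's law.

I ≈ 0.824 W

By Malus's law, I₁ = 10.8 W · cos²(67°) = 1.649 W.
I₂ = I₁ · cos²(45°) = 1.649 · 0.5 = 0.8244 W.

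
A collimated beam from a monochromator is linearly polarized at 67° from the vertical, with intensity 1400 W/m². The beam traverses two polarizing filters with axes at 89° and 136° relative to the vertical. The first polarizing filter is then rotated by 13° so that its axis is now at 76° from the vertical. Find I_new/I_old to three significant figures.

I_new/I_old ≈ 0.610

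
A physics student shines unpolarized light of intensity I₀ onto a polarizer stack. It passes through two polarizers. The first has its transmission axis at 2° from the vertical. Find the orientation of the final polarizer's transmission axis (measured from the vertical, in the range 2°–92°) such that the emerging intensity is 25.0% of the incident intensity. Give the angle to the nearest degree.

θ ≈ 47°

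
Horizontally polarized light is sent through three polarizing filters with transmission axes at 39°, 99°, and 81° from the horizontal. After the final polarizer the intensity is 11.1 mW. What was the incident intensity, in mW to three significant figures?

I₀ ≈ 81.3 mW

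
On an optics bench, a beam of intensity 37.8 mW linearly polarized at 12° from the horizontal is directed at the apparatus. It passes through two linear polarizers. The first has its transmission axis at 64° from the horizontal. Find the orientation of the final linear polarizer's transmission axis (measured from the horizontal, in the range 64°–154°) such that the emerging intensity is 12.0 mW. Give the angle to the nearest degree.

θ ≈ 88°

I₁ = I₀ cos²(64° − 12°) = I₀ cos²(52°) = 0.379 I₀.
Target fraction: 12.0 / 37.8 mW = 0.3175 of I₀.
Need I₂/I₀ = 0.3175, so cos²(θ − 64°) = 0.3175 / 0.379 = 0.8375.
θ − 64° = arccos(√0.8375) = 23.8°, giving θ ≈ 64 + 23.8 = 87.8°.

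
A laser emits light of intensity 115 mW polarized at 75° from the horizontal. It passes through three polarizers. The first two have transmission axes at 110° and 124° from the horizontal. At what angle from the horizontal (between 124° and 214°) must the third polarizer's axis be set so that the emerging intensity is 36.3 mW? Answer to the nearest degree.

θ ≈ 169°

I₁ = I₀ cos²(110° − 75°) = I₀ cos²(35°) = 0.671 I₀.
I₂ = I₁ cos²(124° − 110°) = 0.671 I₀ · cos²(14°) = 0.6317 I₀.
Target fraction: 36.3 / 115 mW = 0.3157 of I₀.
Need I₃/I₀ = 0.3157, so cos²(θ − 124°) = 0.3157 / 0.6317 = 0.4997.
θ − 124° = arccos(√0.4997) = 45.0°, giving θ ≈ 124 + 45.0 = 169.0°.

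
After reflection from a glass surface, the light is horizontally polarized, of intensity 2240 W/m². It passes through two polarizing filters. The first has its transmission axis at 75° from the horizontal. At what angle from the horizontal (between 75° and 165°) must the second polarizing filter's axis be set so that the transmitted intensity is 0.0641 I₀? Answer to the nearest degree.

θ ≈ 87°

I₁ = I₀ cos²(75° − 0°) = I₀ cos²(75°) = 0.06699 I₀.
Need I₂/I₀ = 0.0641, so cos²(θ − 75°) = 0.0641 / 0.06699 = 0.9569.
θ − 75° = arccos(√0.9569) = 12.0°, giving θ ≈ 75 + 12.0 = 87.0°.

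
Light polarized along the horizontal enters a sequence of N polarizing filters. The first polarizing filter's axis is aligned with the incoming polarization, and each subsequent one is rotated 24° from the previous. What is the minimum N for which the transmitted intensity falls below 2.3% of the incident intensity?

First polarizer is aligned with the polarization: full transmission.
Each further stage multiplies by cos²(24°) = 0.8346.
After N polarizers: T = 0.8346^(N−1). Require T < 0.023 ⇒ N−1 > ln(0.023)/ln(0.8346) = 20.86, so N−1 ≥ 21 and N = 22.
Check: N=22 gives T = 0.02242 < 0.023; N=21 gives T = 0.02687.

N = 22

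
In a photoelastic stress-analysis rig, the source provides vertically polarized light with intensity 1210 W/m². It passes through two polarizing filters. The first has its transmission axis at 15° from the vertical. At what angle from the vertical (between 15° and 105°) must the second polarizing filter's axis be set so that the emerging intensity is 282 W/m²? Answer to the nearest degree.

I₁ = I₀ cos²(15° − 0°) = I₀ cos²(15°) = 0.933 I₀.
Target fraction: 282 / 1210 W/m² = 0.2331 of I₀.
Need I₂/I₀ = 0.2331, so cos²(θ − 15°) = 0.2331 / 0.933 = 0.2498.
θ − 15° = arccos(√0.2498) = 60.0°, giving θ ≈ 15 + 60.0 = 75.0°.

θ ≈ 75°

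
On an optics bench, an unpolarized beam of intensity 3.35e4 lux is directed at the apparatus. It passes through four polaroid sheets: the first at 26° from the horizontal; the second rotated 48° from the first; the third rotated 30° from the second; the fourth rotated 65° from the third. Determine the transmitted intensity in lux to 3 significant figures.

Unpolarized light through the first polarizer → I₁ = 3.35e4 lux/2 = 1.675e+04 lux, polarized at 26°.
I₂ = I₁ · cos²(48°) = 1.675e+04 · 0.4477 = 7500 lux.
I₃ = I₂ · cos²(30°) = 7500 · 0.75 = 5625 lux.
I₄ = I₃ · cos²(65°) = 5625 · 0.1786 = 1005 lux.

I ≈ 1000 lux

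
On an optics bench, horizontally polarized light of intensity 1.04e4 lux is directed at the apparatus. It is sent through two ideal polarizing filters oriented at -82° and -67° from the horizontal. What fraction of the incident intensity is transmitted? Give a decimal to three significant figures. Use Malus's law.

I/I₀ ≈ 0.0181

By Malus's law, I₁ = 1.04e4 lux · cos²(82°) = 201.4 lux.
I₂ = I₁ · cos²(15°) = 201.4 · 0.933 = 187.9 lux.
Transmitted fraction = 0.01807.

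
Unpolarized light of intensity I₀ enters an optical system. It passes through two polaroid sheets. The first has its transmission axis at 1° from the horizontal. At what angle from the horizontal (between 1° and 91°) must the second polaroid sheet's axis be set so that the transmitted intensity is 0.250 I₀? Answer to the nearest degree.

Unpolarized light through the first polarizer → I₁ = ½ I₀, now polarized at 1°.
Need I₂/I₀ = 0.25, so cos²(θ − 1°) = 0.25 / 0.5 = 0.5.
θ − 1° = arccos(√0.5) = 45.0°, giving θ ≈ 1 + 45.0 = 46.0°.

θ ≈ 46°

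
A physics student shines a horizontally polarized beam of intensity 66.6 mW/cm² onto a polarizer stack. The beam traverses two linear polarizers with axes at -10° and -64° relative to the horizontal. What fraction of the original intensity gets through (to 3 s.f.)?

I₁ = 66.6 mW/cm² · cos²(10°) = 64.59 mW/cm².
I₂ = I₁ · cos²(54°) = 64.59 · 0.3455 = 22.32 mW/cm².
Transmitted fraction = 0.3351.

I/I₀ ≈ 0.335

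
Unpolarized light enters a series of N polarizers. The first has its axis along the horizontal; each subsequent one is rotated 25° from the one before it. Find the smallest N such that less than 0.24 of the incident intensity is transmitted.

First polarizer halves the unpolarized light: factor 1/2.
Each further stage multiplies by cos²(25°) = 0.8214.
After N polarizers: T = 0.5·0.8214^(N−1). Require T < 0.24 ⇒ N−1 > ln(0.24/0.5)/ln(0.8214) = 3.73, so N−1 ≥ 4 and N = 5.
Check: N=5 gives T = 0.2276 < 0.24; N=4 gives T = 0.2771.

N = 5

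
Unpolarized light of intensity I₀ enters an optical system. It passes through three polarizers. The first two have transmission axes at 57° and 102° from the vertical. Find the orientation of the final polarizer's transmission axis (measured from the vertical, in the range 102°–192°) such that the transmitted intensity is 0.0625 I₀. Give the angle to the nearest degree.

Unpolarized light through the first polarizer → I₁ = ½ I₀, now polarized at 57°.
I₂ = I₁ cos²(102° − 57°) = 0.5 I₀ · cos²(45°) = 0.25 I₀.
Need I₃/I₀ = 0.0625, so cos²(θ − 102°) = 0.0625 / 0.25 = 0.25.
θ − 102° = arccos(√0.25) = 60.0°, giving θ ≈ 102 + 60.0 = 162.0°.

θ ≈ 162°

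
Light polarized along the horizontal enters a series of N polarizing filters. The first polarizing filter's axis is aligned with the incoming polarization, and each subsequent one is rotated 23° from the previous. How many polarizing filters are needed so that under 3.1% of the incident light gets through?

First polarizer is aligned with the polarization: full transmission.
Each further stage multiplies by cos²(23°) = 0.8473.
After N polarizers: T = 0.8473^(N−1). Require T < 0.031 ⇒ N−1 > ln(0.031)/ln(0.8473) = 20.97, so N−1 ≥ 21 and N = 22.
Check: N=22 gives T = 0.03084 < 0.031; N=21 gives T = 0.0364.

N = 22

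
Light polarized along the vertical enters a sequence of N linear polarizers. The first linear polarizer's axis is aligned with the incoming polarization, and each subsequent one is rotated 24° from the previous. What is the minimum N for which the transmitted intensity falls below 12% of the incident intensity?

First polarizer is aligned with the polarization: full transmission.
Each further stage multiplies by cos²(24°) = 0.8346.
After N polarizers: T = 0.8346^(N−1). Require T < 0.12 ⇒ N−1 > ln(0.12)/ln(0.8346) = 11.72, so N−1 ≥ 12 and N = 13.
Check: N=13 gives T = 0.1142 < 0.12; N=12 gives T = 0.1368.

N = 13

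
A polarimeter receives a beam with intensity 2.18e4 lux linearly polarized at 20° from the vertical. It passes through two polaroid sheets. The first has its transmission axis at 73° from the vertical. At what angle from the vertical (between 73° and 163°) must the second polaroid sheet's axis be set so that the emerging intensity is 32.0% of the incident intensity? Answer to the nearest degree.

θ ≈ 93°

By Malus's law, I₁ = I₀ cos²(73° − 20°) = I₀ cos²(53°) = 0.3622 I₀.
Need I₂/I₀ = 0.32, so cos²(θ − 73°) = 0.32 / 0.3622 = 0.8835.
θ − 73° = arccos(√0.8835) = 20.0°, giving θ ≈ 73 + 20.0 = 93.0°.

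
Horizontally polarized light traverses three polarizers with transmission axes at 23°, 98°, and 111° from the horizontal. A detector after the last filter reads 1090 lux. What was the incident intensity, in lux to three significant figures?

By Malus's law, I₁ = I₀ cos²(23° − 0°) = I₀ cos²(23°) = 0.8473 I₀.
I₂ = I₁ cos²(98° − 23°) = 0.8473 I₀ · cos²(75°) = 0.05676 I₀.
I₃ = I₂ cos²(111° − 98°) = 0.05676 I₀ · cos²(13°) = 0.05389 I₀.
So 1090 lux = 0.05389 I₀, giving I₀ = 1090/0.05389 = 2.023e+04 lux.

I₀ ≈ 2.02e4 lux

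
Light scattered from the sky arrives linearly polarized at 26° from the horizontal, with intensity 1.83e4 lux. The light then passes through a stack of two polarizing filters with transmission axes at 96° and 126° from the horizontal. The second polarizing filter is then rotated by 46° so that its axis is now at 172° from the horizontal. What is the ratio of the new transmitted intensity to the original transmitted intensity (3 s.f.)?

I_new/I_old ≈ 0.0780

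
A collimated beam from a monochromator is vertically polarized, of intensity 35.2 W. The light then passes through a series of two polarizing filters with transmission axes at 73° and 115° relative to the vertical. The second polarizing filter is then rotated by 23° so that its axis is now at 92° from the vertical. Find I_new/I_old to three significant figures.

I_new/I_old ≈ 1.62

Before rotation:
By Malus's law, I₁ = I₀ cos²(73° − 0°) = I₀ cos²(73°) = 0.08548 I₀.
I₂ = I₁ cos²(115° − 73°) = 0.08548 I₀ · cos²(42°) = 0.04721 I₀.
After rotation:
I₁ = I₀ cos²(73° − 0°) = I₀ cos²(73°) = 0.08548 I₀.
I₂ = I₁ cos²(92° − 73°) = 0.08548 I₀ · cos²(19°) = 0.07642 I₀.
Ratio = 0.07642 / 0.04721 = 1.619.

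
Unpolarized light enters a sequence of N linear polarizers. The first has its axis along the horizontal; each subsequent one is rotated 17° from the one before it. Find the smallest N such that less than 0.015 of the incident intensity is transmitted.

First polarizer halves the unpolarized light: factor 1/2.
Each further stage multiplies by cos²(17°) = 0.9145.
After N polarizers: T = 0.5·0.9145^(N−1). Require T < 0.015 ⇒ N−1 > ln(0.015/0.5)/ln(0.9145) = 39.24, so N−1 ≥ 40 and N = 41.
Check: N=41 gives T = 0.01402 < 0.015; N=40 gives T = 0.01533.

N = 41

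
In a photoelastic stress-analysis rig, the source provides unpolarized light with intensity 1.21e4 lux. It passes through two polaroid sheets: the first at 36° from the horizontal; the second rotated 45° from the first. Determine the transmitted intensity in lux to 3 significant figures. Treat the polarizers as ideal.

Unpolarized light through the first polarizer → I₁ = 1.21e4 lux/2 = 6050 lux, polarized at 36°.
I₂ = I₁ · cos²(45°) = 6050 · 0.5 = 3025 lux.

I ≈ 3030 lux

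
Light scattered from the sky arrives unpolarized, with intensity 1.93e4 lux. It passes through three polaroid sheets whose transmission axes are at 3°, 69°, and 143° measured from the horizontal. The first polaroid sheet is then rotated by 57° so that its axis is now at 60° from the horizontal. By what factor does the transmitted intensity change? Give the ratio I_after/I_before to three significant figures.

Before rotation:
Unpolarized light through the first polarizer → I₁ = ½ I₀, now polarized at 3°.
I₂ = I₁ cos²(69° − 3°) = 0.5 I₀ · cos²(66°) = 0.08272 I₀.
I₃ = I₂ cos²(143° − 69°) = 0.08272 I₀ · cos²(74°) = 0.006285 I₀.
After rotation:
Unpolarized light through the first polarizer → I₁ = ½ I₀, now polarized at 60°.
I₂ = I₁ cos²(69° − 60°) = 0.5 I₀ · cos²(9°) = 0.4878 I₀.
I₃ = I₂ cos²(143° − 69°) = 0.4878 I₀ · cos²(74°) = 0.03706 I₀.
Ratio = 0.03706 / 0.006285 = 5.897.

I_new/I_old ≈ 5.90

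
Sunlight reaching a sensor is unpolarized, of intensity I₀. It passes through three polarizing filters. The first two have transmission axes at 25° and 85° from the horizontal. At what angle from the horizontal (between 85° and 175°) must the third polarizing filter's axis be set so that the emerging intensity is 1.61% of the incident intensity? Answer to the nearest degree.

θ ≈ 154°

Unpolarized light through the first polarizer → I₁ = ½ I₀, now polarized at 25°.
I₂ = I₁ cos²(85° − 25°) = 0.5 I₀ · cos²(60°) = 0.125 I₀.
Need I₃/I₀ = 0.0161, so cos²(θ − 85°) = 0.0161 / 0.125 = 0.1288.
θ − 85° = arccos(√0.1288) = 69.0°, giving θ ≈ 85 + 69.0 = 154.0°.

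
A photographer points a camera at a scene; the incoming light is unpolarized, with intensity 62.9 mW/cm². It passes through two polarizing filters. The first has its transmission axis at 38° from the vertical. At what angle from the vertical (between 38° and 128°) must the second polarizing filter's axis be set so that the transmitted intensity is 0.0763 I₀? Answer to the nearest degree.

θ ≈ 105°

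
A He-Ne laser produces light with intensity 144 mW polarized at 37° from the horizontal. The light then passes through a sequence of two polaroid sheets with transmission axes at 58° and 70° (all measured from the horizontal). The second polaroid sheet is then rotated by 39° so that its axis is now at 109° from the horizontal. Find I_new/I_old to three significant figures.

Before rotation:
I₁ = I₀ cos²(58° − 37°) = I₀ cos²(21°) = 0.8716 I₀.
I₂ = I₁ cos²(70° − 58°) = 0.8716 I₀ · cos²(12°) = 0.8339 I₀.
After rotation:
I₁ = I₀ cos²(58° − 37°) = I₀ cos²(21°) = 0.8716 I₀.
I₂ = I₁ cos²(109° − 58°) = 0.8716 I₀ · cos²(51°) = 0.3452 I₀.
Ratio = 0.3452 / 0.8339 = 0.4139.

I_new/I_old ≈ 0.414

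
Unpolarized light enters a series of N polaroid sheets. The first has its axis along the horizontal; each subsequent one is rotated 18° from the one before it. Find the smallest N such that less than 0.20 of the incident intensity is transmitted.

First polarizer halves the unpolarized light: factor 1/2.
Each further stage multiplies by cos²(18°) = 0.9045.
After N polarizers: T = 0.5·0.9045^(N−1). Require T < 0.20 ⇒ N−1 > ln(0.20/0.5)/ln(0.9045) = 9.13, so N−1 ≥ 10 and N = 11.
Check: N=11 gives T = 0.1833 < 0.20; N=10 gives T = 0.2026.

N = 11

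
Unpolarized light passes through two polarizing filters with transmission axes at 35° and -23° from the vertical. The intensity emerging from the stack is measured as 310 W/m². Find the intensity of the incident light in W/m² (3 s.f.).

I₀ ≈ 2210 W/m²

Unpolarized light through the first polarizer → I₁ = ½ I₀, now polarized at 35°.
I₂ = I₁ cos²(-23° − 35°) = 0.5 I₀ · cos²(58°) = 0.1404 I₀.
So 310 W/m² = 0.1404 I₀, giving I₀ = 310/0.1404 = 2208 W/m².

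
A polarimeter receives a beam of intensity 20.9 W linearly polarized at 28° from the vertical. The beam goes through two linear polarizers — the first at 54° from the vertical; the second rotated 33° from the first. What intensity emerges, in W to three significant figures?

I ≈ 11.9 W

I₁ = 20.9 W · cos²(26°) = 16.88 W.
I₂ = I₁ · cos²(33°) = 16.88 · 0.7034 = 11.88 W.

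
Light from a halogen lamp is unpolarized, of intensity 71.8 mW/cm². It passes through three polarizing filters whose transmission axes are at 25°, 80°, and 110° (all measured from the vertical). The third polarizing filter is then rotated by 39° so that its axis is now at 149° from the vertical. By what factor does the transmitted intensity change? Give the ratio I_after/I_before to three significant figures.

Before rotation:
Unpolarized light through the first polarizer → I₁ = ½ I₀, now polarized at 25°.
I₂ = I₁ cos²(80° − 25°) = 0.5 I₀ · cos²(55°) = 0.1645 I₀.
I₃ = I₂ cos²(110° − 80°) = 0.1645 I₀ · cos²(30°) = 0.1234 I₀.
After rotation:
Unpolarized light through the first polarizer → I₁ = ½ I₀, now polarized at 25°.
I₂ = I₁ cos²(80° − 25°) = 0.5 I₀ · cos²(55°) = 0.1645 I₀.
I₃ = I₂ cos²(149° − 80°) = 0.1645 I₀ · cos²(69°) = 0.02113 I₀.
Ratio = 0.02113 / 0.1234 = 0.1712.

I_new/I_old ≈ 0.171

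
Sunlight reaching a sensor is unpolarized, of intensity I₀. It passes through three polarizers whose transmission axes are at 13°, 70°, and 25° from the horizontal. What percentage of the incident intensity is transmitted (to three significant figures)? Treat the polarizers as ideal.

≈ 7.42%

Unpolarized light through the first polarizer → I₁ = ½ I₀, now polarized at 13°.
I₂ = I₁ cos²(70° − 13°) = 0.5 I₀ · cos²(57°) = 0.1483 I₀.
I₃ = I₂ cos²(25° − 70°) = 0.1483 I₀ · cos²(45°) = 0.07416 I₀.
That is 7.416% of the incident intensity.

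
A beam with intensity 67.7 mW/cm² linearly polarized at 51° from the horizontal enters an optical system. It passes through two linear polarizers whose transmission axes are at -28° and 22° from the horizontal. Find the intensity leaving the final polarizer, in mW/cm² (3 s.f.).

I₁ = 67.7 mW/cm² · cos²(79°) = 2.465 mW/cm².
I₂ = I₁ · cos²(50°) = 2.465 · 0.4132 = 1.018 mW/cm².

I ≈ 1.02 mW/cm²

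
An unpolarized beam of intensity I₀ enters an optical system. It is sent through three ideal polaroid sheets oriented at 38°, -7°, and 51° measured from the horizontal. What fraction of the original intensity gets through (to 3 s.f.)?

Unpolarized light through the first polarizer → I₁ = ½ I₀, now polarized at 38°.
I₂ = I₁ cos²(-7° − 38°) = 0.5 I₀ · cos²(45°) = 0.25 I₀.
I₃ = I₂ cos²(51° + 7°) = 0.25 I₀ · cos²(58°) = 0.0702 I₀.
Transmitted fraction = 0.0702.

≈ 0.0702 I₀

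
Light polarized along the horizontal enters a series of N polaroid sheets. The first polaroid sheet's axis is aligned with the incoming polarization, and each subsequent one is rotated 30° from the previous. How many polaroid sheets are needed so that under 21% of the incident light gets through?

First polarizer is aligned with the polarization: full transmission.
Each further stage multiplies by cos²(30°) = 0.75.
After N polarizers: T = 0.75^(N−1). Require T < 0.21 ⇒ N−1 > ln(0.21)/ln(0.75) = 5.42, so N−1 ≥ 6 and N = 7.
Check: N=7 gives T = 0.178 < 0.21; N=6 gives T = 0.2373.

N = 7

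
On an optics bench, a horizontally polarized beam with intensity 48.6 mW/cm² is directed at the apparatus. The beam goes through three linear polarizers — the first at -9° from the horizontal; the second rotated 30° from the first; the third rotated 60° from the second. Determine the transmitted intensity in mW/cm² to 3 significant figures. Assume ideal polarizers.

I ≈ 8.89 mW/cm²

I₁ = 48.6 mW/cm² · cos²(9°) = 47.41 mW/cm².
I₂ = I₁ · cos²(30°) = 47.41 · 0.75 = 35.56 mW/cm².
I₃ = I₂ · cos²(60°) = 35.56 · 0.25 = 8.89 mW/cm².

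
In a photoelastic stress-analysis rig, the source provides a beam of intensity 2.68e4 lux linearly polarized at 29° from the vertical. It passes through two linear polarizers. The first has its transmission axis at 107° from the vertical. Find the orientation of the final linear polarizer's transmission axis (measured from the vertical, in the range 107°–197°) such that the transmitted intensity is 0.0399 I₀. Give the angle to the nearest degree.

I₁ = I₀ cos²(107° − 29°) = I₀ cos²(78°) = 0.04323 I₀.
Need I₂/I₀ = 0.0399, so cos²(θ − 107°) = 0.0399 / 0.04323 = 0.923.
θ − 107° = arccos(√0.923) = 16.1°, giving θ ≈ 107 + 16.1 = 123.1°.

θ ≈ 123°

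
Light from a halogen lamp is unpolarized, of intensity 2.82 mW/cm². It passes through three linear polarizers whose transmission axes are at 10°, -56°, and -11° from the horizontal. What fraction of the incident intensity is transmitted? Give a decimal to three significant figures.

Unpolarized light through the first polarizer → I₁ = 2.82 mW/cm²/2 = 1.41 mW/cm², polarized at 10°.
I₂ = I₁ · cos²(66°) = 1.41 · 0.1654 = 0.2333 mW/cm².
I₃ = I₂ · cos²(45°) = 0.2333 · 0.5 = 0.1166 mW/cm².
Transmitted fraction = 0.04136.

I/I₀ ≈ 0.0414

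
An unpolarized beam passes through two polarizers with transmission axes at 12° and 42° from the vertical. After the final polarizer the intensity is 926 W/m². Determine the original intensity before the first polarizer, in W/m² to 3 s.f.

I₀ ≈ 2470 W/m²

Unpolarized light through the first polarizer → I₁ = ½ I₀, now polarized at 12°.
I₂ = I₁ cos²(42° − 12°) = 0.5 I₀ · cos²(30°) = 0.375 I₀.
So 926 W/m² = 0.375 I₀, giving I₀ = 926/0.375 = 2469 W/m².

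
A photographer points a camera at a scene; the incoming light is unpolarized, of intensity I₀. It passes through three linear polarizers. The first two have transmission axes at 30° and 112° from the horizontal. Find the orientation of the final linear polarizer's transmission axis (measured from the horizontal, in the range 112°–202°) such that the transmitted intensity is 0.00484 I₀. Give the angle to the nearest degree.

θ ≈ 157°

Unpolarized light through the first polarizer → I₁ = ½ I₀, now polarized at 30°.
I₂ = I₁ cos²(112° − 30°) = 0.5 I₀ · cos²(82°) = 0.009685 I₀.
Need I₃/I₀ = 0.00484, so cos²(θ − 112°) = 0.00484 / 0.009685 = 0.4998.
θ − 112° = arccos(√0.4998) = 45.0°, giving θ ≈ 112 + 45.0 = 157.0°.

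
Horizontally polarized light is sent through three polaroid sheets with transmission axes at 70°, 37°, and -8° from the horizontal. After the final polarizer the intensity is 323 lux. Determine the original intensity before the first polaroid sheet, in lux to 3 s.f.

I₀ ≈ 7850 lux

By Malus's law, I₁ = I₀ cos²(70° − 0°) = I₀ cos²(70°) = 0.117 I₀.
I₂ = I₁ cos²(37° − 70°) = 0.117 I₀ · cos²(33°) = 0.08228 I₀.
I₃ = I₂ cos²(-8° − 37°) = 0.08228 I₀ · cos²(45°) = 0.04114 I₀.
So 323 lux = 0.04114 I₀, giving I₀ = 323/0.04114 = 7851 lux.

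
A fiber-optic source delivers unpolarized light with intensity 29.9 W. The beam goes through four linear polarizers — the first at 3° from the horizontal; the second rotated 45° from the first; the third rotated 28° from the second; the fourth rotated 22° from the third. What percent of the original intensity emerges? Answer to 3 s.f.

≈ 16.8%

Unpolarized light through the first polarizer → I₁ = 29.9 W/2 = 14.95 W, polarized at 3°.
I₂ = I₁ · cos²(45°) = 14.95 · 0.5 = 7.475 W.
I₃ = I₂ · cos²(28°) = 7.475 · 0.7796 = 5.827 W.
I₄ = I₃ · cos²(22°) = 5.827 · 0.8597 = 5.01 W.
That is 16.75% of the incident intensity.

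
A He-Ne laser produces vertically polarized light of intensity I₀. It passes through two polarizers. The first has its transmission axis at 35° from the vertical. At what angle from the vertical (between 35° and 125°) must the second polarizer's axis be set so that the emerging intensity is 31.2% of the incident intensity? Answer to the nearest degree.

I₁ = I₀ cos²(35° − 0°) = I₀ cos²(35°) = 0.671 I₀.
Need I₂/I₀ = 0.312, so cos²(θ − 35°) = 0.312 / 0.671 = 0.465.
θ − 35° = arccos(√0.465) = 47.0°, giving θ ≈ 35 + 47.0 = 82.0°.

θ ≈ 82°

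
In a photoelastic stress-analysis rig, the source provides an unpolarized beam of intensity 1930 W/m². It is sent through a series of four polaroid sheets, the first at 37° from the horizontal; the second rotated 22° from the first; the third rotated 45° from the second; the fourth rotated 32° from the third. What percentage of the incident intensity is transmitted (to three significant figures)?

≈ 15.5%

Unpolarized light through the first polarizer → I₁ = 1930 W/m²/2 = 965 W/m², polarized at 37°.
I₂ = I₁ · cos²(22°) = 965 · 0.8597 = 829.6 W/m².
I₃ = I₂ · cos²(45°) = 829.6 · 0.5 = 414.8 W/m².
I₄ = I₃ · cos²(32°) = 414.8 · 0.7192 = 298.3 W/m².
That is 15.46% of the incident intensity.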